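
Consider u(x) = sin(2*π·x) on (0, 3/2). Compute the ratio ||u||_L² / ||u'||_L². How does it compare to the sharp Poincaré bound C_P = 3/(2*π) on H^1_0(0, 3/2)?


||u||_L² / ||u'||_L² = 1/(2*π) < C_P = 3/(2*π).

u(x) = sin(2*π·x), so u'(x) = 2*π*cos(2*π*x).
Writing u(x) = A·sin(kπx/L) with A = 1 and k = 3, use ∫_0^L sin²(kπx/L) dx = L/2 and ∫_0^L cos²(kπx/L) dx = L/2.
u² = 1·sin²(2*π·x) and (u')² = 4*π^2·cos²(2*π·x), and each of sin², cos² integrates to L/2 = 3/4 over (0, 3/2).
∫_0^3/2 u² dx = 3/4, so ||u||_L² = sqrt(3)/2.
∫_0^3/2 (u')² dx = 3*π^2, so ||u'||_L² = sqrt(3)*π.
Ratio ||u||_L² / ||u'||_L² = 1/(2*π).
Sharp Poincaré constant on H^1_0(0, 3/2) is C_P = L/π = 3/(2*π), achieved by sin(2*π/3·x).
This is the k = 3 harmonic; the ratio L/(kπ) is strictly less than C_P = L/π, consistent with the sharp inequality ||u||_L² ≤ C_P ||u'||_L².


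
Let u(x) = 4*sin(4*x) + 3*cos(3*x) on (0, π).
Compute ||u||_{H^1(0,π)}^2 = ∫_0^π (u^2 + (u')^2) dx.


||u||_{H^1(0,π)}^2 = 1920/7 + 181*π

u'(x) = -9*sin(3*x) + 16*cos(4*x).
Expand u² and (u')² and integrate term by term on (0, π), using: for integers n ≥ 1, ∫_0^π sin²(nx) dx = ∫_0^π cos²(nx) dx = π/2; for n ≠ n', ∫_0^π sin(nx)sin(n'x) dx = ∫_0^π cos(nx)cos(n'x) dx = 0; and by product-to-sum, ∫_0^π sin(nx)cos(n'x) dx = ½∫_0^π [sin((n+n')x) + sin((n−n')x)] dx, which is 0 when n+n' is even and 2n/(n²−n'²) when n+n' is odd (it need not vanish on (0, π)).
  u² squared terms: (3)²·∫cos(3x)² dx = 9·π/2 = 9*π/2;  (4)²·∫sin(4x)² dx = 16·π/2 = 8*π.
  u² cross terms: 2·(3)·(4)·∫cos(3x)·sin(4x) dx = 24·(8/7) = 192/7.
  So ∫_0^π u² dx = 9*π/2 + 8*π + 192/7 = 192/7 + 25*π/2.
  (u')² squared terms: (-9)²·∫sin(3x)² dx = 81·π/2 = 81*π/2;  (16)²·∫cos(4x)² dx = 256·π/2 = 128*π.
  (u')² cross terms: 2·(-9)·(16)·∫sin(3x)·cos(4x) dx = -288·(-6/7) = 1728/7.
  So ∫_0^π (u')² dx = 81*π/2 + 128*π + 1728/7 = 1728/7 + 337*π/2.
||u||_{H^1}^2 = (192/7 + 25*π/2) + (1728/7 + 337*π/2) = 1920/7 + 181*π.


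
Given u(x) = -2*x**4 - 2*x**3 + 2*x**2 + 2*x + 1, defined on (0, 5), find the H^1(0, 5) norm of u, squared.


||u||_{H^1}^2 = 132461075/63

The H^1 norm (squared) on an interval (0, L) is
  ||u||_{H^1}^2 = ∫_0^L u(x)^2 dx + ∫_0^L u'(x)^2 dx.
Compute u'(x) = -8*x**3 - 6*x**2 + 4*x + 2.
Then u(x)^2 = 4*x**8 + 8*x**7 - 4*x**6 - 16*x**5 - 8*x**4 + 4*x**3 + 8*x**2 + 4*x + 1 and u'(x)^2 = 64*x**6 + 96*x**5 - 28*x**4 - 80*x**3 - 8*x**2 + 16*x + 4.
Integrate each monomial from 0 to 5 using ∫_0^5 c·x^n dx = c·5^(n+1)/(n+1):
  ∫_0^5 u(x)^2 dx = ∫_0^5 (4*x^8 + 8*x^7 - 4*x^6 - 16*x^5 - 8*x^4 + 4*x^3 + 8*x^2 + 4*x + 1) dx. Term by term:
    ∫_0^5 4*x^8 dx = 7812500/9;  ∫_0^5 8*x^7 dx = 390625;  ∫_0^5 -4*x^6 dx = -312500/7;
    ∫_0^5 -16*x^5 dx = -125000/3;  ∫_0^5 -8*x^4 dx = -5000;  ∫_0^5 4*x^3 dx = 625;
    ∫_0^5 8*x^2 dx = 1000/3;  ∫_0^5 4*x dx = 50;  ∫_0^5 1 dx = 5.
  Sum: 7812500/9 + 390625 − 312500/7 − 125000/3 − 5000 + 625 + 1000/3 + 50 + 5 = 73608215/63.
  ∫_0^5 u'(x)^2 dx = ∫_0^5 (64*x^6 + 96*x^5 - 28*x^4 - 80*x^3 - 8*x^2 + 16*x + 4) dx. Term by term:
    ∫_0^5 64*x^6 dx = 5000000/7;  ∫_0^5 96*x^5 dx = 250000;  ∫_0^5 -28*x^4 dx = -17500;
    ∫_0^5 -80*x^3 dx = -12500;  ∫_0^5 -8*x^2 dx = -1000/3;  ∫_0^5 16*x dx = 200;
    ∫_0^5 4 dx = 20.
  Sum: 5000000/7 + 250000 − 17500 − 12500 − 1000/3 + 200 + 20 = 19617620/21.
Adding: ||u||_{H^1}^2 = 73608215/63 + 19617620/21 = 132461075/63.


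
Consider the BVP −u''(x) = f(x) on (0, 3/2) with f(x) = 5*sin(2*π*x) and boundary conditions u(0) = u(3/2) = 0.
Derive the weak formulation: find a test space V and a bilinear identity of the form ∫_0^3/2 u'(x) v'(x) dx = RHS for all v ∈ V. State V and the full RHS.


V = H^1_0(0, 3/2) (so v(0) = v(3/2) = 0); weak form: ∫_0^3/2 u'v' dx = ∫_0^3/2 (5*sin(2*π*x)) v dx for all v ∈ V.

Multiply both sides by a test function v and integrate from 0 to 3/2:
  ∫_0^3/2 −u''(x) v(x) dx = ∫_0^3/2 f(x) v(x) dx.
Integrate the LHS by parts once:
  ∫_0^3/2 −u'' v dx = −[u'(x) v(x)]_0^3/2 + ∫_0^3/2 u'(x) v'(x) dx.
Thus ∫_0^3/2 u'(x) v'(x) dx = ∫_0^3/2 f(x) v(x) dx + [u'(x) v(x)]_0^3/2.
Choose V so that boundary terms are either known or forced to vanish.
u is Dirichlet: u(0) = u(3/2) = 0. Let V = H^1_0(0, 3/2); then v(0) = v(3/2) = 0, and [u' v]_0^3/2 = 0.
Weak formulation: find u (satisfying any essential BC) such that ∫_0^3/2 u'(x) v'(x) dx = ∫_0^3/2 f v dx for all v ∈ V.
Substituting f(x) = 5*sin(2*π*x), the right-hand side is ∫_0^3/2 (5*sin(2*π*x)) v dx.


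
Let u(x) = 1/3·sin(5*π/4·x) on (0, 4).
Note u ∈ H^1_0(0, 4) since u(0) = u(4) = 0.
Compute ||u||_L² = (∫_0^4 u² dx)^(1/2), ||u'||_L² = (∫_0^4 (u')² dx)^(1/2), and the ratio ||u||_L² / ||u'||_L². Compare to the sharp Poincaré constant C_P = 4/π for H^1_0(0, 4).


||u||_L² / ||u'||_L² = 4/(5*π) < C_P = 4/π.

u(x) = 1/3·sin(5*π/4·x), so u'(x) = 5*π*cos(5*π*x/4)/12.
Writing u(x) = A·sin(kπx/L) with A = 1/3 and k = 5, use ∫_0^L sin²(kπx/L) dx = L/2 and ∫_0^L cos²(kπx/L) dx = L/2.
u² = 1/9·sin²(5*π/4·x) and (u')² = 25*π^2/144·cos²(5*π/4·x), and each of sin², cos² integrates to L/2 = 2 over (0, 4).
∫_0^4 u² dx = 2/9, so ||u||_L² = sqrt(2)/3.
∫_0^4 (u')² dx = 25*π^2/72, so ||u'||_L² = 5*sqrt(2)*π/12.
Ratio ||u||_L² / ||u'||_L² = 4/(5*π).
Sharp Poincaré constant on H^1_0(0, 4) is C_P = L/π = 4/π, achieved by sin(π/4·x).
This is the k = 5 harmonic; the ratio L/(kπ) is strictly less than C_P = L/π, consistent with the sharp inequality ||u||_L² ≤ C_P ||u'||_L².


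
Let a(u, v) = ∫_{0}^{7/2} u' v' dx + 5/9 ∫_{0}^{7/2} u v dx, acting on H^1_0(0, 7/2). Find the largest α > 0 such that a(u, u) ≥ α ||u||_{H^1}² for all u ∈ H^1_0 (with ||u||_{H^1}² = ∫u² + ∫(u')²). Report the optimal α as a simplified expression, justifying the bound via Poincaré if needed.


α = (245 + 36*π^2)/(9*(4*π^2 + 49))

Coercivity of a(·,·) on H^1_0(0, 7/2) means a(u, u) ≥ α ||u||_{H^1}² for every u ∈ H^1_0.
The interval has length L = 7/2, and Poincaré/coercivity depend only on L. Here a(u, u) = ∫(u')² + (5/9)·∫u².
Here 0 < c = 5/9 < 1. The condition a(u,u) ≥ α||u||_{H^1}² reads (1−α)∫(u')² ≥ (α−c)∫u². Any admissible α is ≤ 1 (rapidly oscillating u have ∫u²/∫(u')² → 0), and α = 1 would force 0 ≥ (1−c)∫u², impossible since c < 1; so 1−α > 0. By the sharp Poincaré inequality on H^1_0 of an interval of length L, ∫(u')² ≥ (π/L)²∫u² with equality for the first sine mode sin(π(x−x₀)/L) (x₀ the left endpoint), so the inequality holds for all u iff (1−α)(π/L)² ≥ α − c, i.e. α ≤ ((π/L)² + c)/((π/L)² + 1) = (1 + c(L/π)²)/(1 + (L/π)²). With (π/L)² = 4*π^2/49 and c = 5/9, the largest admissible constant is α = ((π/L)² + c)/((π/L)² + 1).
Simplifying, α = (245 + 36*π^2)/(9*(4*π^2 + 49)).


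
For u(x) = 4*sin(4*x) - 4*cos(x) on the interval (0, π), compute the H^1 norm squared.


||u||_{H^1(0,π)}^2 = -512/15 + 152*π

u'(x) = 4*sin(x) + 16*cos(4*x).
Expand u² and (u')² and integrate term by term on (0, π), using: for integers n ≥ 1, ∫_0^π sin²(nx) dx = ∫_0^π cos²(nx) dx = π/2; for n ≠ n', ∫_0^π sin(nx)sin(n'x) dx = ∫_0^π cos(nx)cos(n'x) dx = 0; and by product-to-sum, ∫_0^π sin(nx)cos(n'x) dx = ½∫_0^π [sin((n+n')x) + sin((n−n')x)] dx, which is 0 when n+n' is even and 2n/(n²−n'²) when n+n' is odd (it need not vanish on (0, π)).
  u² squared terms: (-4)²·∫cos(x)² dx = 16·π/2 = 8*π;  (4)²·∫sin(4x)² dx = 16·π/2 = 8*π.
  u² cross terms: 2·(-4)·(4)·∫cos(x)·sin(4x) dx = -32·(8/15) = -256/15.
  So ∫_0^π u² dx = 8*π + 8*π − 256/15 = -256/15 + 16*π.
  (u')² squared terms: (4)²·∫sin(x)² dx = 16·π/2 = 8*π;  (16)²·∫cos(4x)² dx = 256·π/2 = 128*π.
  (u')² cross terms: 2·(4)·(16)·∫sin(x)·cos(4x) dx = 128·(-2/15) = -256/15.
  So ∫_0^π (u')² dx = 8*π + 128*π − 256/15 = -256/15 + 136*π.
||u||_{H^1}^2 = (-256/15 + 16*π) + (-256/15 + 136*π) = -512/15 + 152*π.


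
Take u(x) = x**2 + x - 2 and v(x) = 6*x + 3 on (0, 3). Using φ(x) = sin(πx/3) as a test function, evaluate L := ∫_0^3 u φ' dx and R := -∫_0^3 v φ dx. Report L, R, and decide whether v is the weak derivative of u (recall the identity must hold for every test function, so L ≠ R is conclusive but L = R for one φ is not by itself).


LHS = -24/π, RHS = -72/π. No, v is not the weak derivative of u.

u(x) = x**2 + x - 2, classical derivative u'(x) = 2*x + 1.
φ(x) = sin(πx/3), so φ'(x) = π*cos(π*x/3)/3.
Note φ(0) = φ(3) = 0, so the boundary term u·φ vanishes.
LHS = ∫_0^3 u(x) φ'(x) dx = ∫_0^3 (π*x^2*cos(π*x/3)/3 + π*x*cos(π*x/3)/3 - 2*π*cos(π*x/3)/3) dx. Term by term:
  ∫_0^3 -2*π*cos(π*x/3)/3 dx = 0;  ∫_0^3 π*x*cos(π*x/3)/3 dx = -6/π;  ∫_0^3 π*x^2*cos(π*x/3)/3 dx = -18/π.
Sum: 0 − 6/π − 18/π = -24/π.
So LHS = -24/π.
∫_0^3 v(x) φ(x) dx = ∫_0^3 (6*x*sin(π*x/3) + 3*sin(π*x/3)) dx. Term by term:
  ∫_0^3 3*sin(π*x/3) dx = 18/π;  ∫_0^3 6*x*sin(π*x/3) dx = 54/π.
Sum: 18/π + 54/π = 72/π.
So RHS = -∫_0^3 v(x) φ(x) dx = -72/π.
LHS − RHS = 48/π ≠ 0, so the identity fails.
(For a valid weak derivative the identity must hold for EVERY test function, in particular this one. The failure shows v is NOT the weak derivative of u.)
Correct weak derivative would be u'(x) = 2*x + 1.


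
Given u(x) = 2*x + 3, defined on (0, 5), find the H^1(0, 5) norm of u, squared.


||u||_{H^1}^2 = 1145/3

The H^1 norm (squared) on an interval (0, L) is
  ||u||_{H^1}^2 = ∫_0^L u(x)^2 dx + ∫_0^L u'(x)^2 dx.
Compute u'(x) = 2.
Then u(x)^2 = 4*x**2 + 12*x + 9 and u'(x)^2 = 4.
Integrate each monomial from 0 to 5 using ∫_0^5 c·x^n dx = c·5^(n+1)/(n+1):
  ∫_0^5 u(x)^2 dx = ∫_0^5 (4*x^2 + 12*x + 9) dx. Term by term:
    ∫_0^5 4*x^2 dx = 500/3;  ∫_0^5 12*x dx = 150;  ∫_0^5 9 dx = 45.
  Sum: 500/3 + 150 + 45 = 1085/3.
  ∫_0^5 u'(x)^2 dx = ∫_0^5 (4) dx. Term by term:
    ∫_0^5 4 dx = 20.
Adding: ||u||_{H^1}^2 = 1085/3 + 20 = 1145/3.


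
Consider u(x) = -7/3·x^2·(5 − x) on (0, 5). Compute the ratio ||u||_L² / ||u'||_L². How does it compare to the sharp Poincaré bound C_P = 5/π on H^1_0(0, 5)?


||u||_L² / ||u'||_L² = 5*sqrt(14)/14 < C_P = 5/π.

u(x) = -7/3·x^2·(5 − x), so u'(x) = 7*x*(3*x - 10)/3.
u(x) = -7/3·x^2·(5 − x) vanishes at x = 0 and x = 5, so u ∈ H^1_0(0, 5). Differentiate via the product rule and integrate the resulting polynomials term by term.
  ∫_0^5 u² dx = ∫_0^5 (49*x^6/9 - 490*x^5/9 + 1225*x^4/9) dx. Term by term:
    ∫_0^5 49*x^6/9 dx = 546875/9;  ∫_0^5 -490*x^5/9 dx = -3828125/27;  ∫_0^5 1225*x^4/9 dx = 765625/9.
  Sum: 546875/9 − 3828125/27 + 765625/9 = 109375/27.
  ∫_0^5 (u')² dx = ∫_0^5 (49*x^4 - 980*x^3/3 + 4900*x^2/9) dx. Term by term:
    ∫_0^5 49*x^4 dx = 30625;  ∫_0^5 -980*x^3/3 dx = -153125/3;  ∫_0^5 4900*x^2/9 dx = 612500/27.
  Sum: 30625 − 153125/3 + 612500/27 = 61250/27.
∫_0^5 u² dx = 109375/27, so ||u||_L² = 125*sqrt(21)/9.
∫_0^5 (u')² dx = 61250/27, so ||u'||_L² = 175*sqrt(6)/9.
Ratio ||u||_L² / ||u'||_L² = 5*sqrt(14)/14.
Sharp Poincaré constant on H^1_0(0, 5) is C_P = L/π = 5/π, achieved by sin(π/5·x).
A polynomial bump cannot attain the sharp Poincaré constant (only the first sine eigenfunction does), so the ratio is strictly less than C_P, consistent with ||u||_L² ≤ C_P ||u'||_L².


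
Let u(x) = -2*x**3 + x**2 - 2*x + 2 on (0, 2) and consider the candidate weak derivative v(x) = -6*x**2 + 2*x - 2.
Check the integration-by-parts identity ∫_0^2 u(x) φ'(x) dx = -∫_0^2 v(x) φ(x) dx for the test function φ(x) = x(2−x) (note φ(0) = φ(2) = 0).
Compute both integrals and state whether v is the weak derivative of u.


LHS = 48/5, RHS = 48/5. Yes, v = u' weakly.

u(x) = -2*x**3 + x**2 - 2*x + 2, classical derivative u'(x) = -6*x**2 + 2*x - 2.
φ(x) = x(2−x), so φ'(x) = 2 - 2*x.
Note φ(0) = φ(2) = 0, so the boundary term u·φ vanishes.
LHS = ∫_0^2 u(x) φ'(x) dx = ∫_0^2 (4*x^4 - 6*x^3 + 6*x^2 - 8*x + 4) dx. Term by term:
  ∫_0^2 4*x^4 dx = 128/5;  ∫_0^2 -6*x^3 dx = -24;  ∫_0^2 6*x^2 dx = 16;
  ∫_0^2 -8*x dx = -16;  ∫_0^2 4 dx = 8.
Sum: 128/5 − 24 + 16 − 16 + 8 = 48/5.
So LHS = 48/5.
∫_0^2 v(x) φ(x) dx = ∫_0^2 (6*x^4 - 14*x^3 + 6*x^2 - 4*x) dx. Term by term:
  ∫_0^2 6*x^4 dx = 192/5;  ∫_0^2 -14*x^3 dx = -56;  ∫_0^2 6*x^2 dx = 16;
  ∫_0^2 -4*x dx = -8.
Sum: 192/5 − 56 + 16 − 8 = -48/5.
So RHS = -∫_0^2 v(x) φ(x) dx = 48/5.
LHS = RHS, so the identity holds for this test φ.
Moreover u is smooth here and v(x) = u'(x) = -6*x**2 + 2*x - 2 pointwise, so the identity holds for every test function. Hence v is the weak derivative of u.


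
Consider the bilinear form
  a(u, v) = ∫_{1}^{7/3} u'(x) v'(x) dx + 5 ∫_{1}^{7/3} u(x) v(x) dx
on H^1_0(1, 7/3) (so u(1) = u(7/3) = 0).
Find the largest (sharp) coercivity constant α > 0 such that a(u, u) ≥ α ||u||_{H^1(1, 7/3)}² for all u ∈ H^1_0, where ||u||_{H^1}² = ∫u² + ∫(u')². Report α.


α = 1

Coercivity of a(·,·) on H^1_0(1, 7/3) means a(u, u) ≥ α ||u||_{H^1}² for every u ∈ H^1_0.
The interval has length L = 4/3, and Poincaré/coercivity depend only on L. Here a(u, u) = ∫(u')² + (5)·∫u².
Here c = 5 ≥ 1, so a(u,u) = ∫(u')² + c∫u² ≥ ∫(u')² + ∫u² = ||u||_{H^1}², i.e. α = 1 works. No larger α is possible: a(u,u) ≥ α||u||_{H^1}² means (1−α)∫(u')² ≥ (α−c)∫u², and for the modes u_n = sin(nπ(x−x₀)/L) (x₀ the left endpoint) one has ∫u_n²/∫(u_n')² = (L/(nπ))² → 0, so a(u_n,u_n)/||u_n||_{H^1}² → 1. Hence the optimal constant is α = 1.
Therefore α = 1.


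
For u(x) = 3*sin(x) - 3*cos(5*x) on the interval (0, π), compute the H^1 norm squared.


||u||_{H^1(0,π)}^2 = 126*π

u'(x) = 15*sin(5*x) + 3*cos(x).
Expand u² and (u')² and integrate term by term on (0, π), using: for integers n ≥ 1, ∫_0^π sin²(nx) dx = ∫_0^π cos²(nx) dx = π/2; for n ≠ n', ∫_0^π sin(nx)sin(n'x) dx = ∫_0^π cos(nx)cos(n'x) dx = 0; and by product-to-sum, ∫_0^π sin(nx)cos(n'x) dx = ½∫_0^π [sin((n+n')x) + sin((n−n')x)] dx, which is 0 when n+n' is even and 2n/(n²−n'²) when n+n' is odd (it need not vanish on (0, π)).
  u² squared terms: (-3)²·∫cos(5x)² dx = 9·π/2 = 9*π/2;  (3)²·∫sin(x)² dx = 9·π/2 = 9*π/2.
  u² cross terms: 2·(-3)·(3)·∫cos(5x)·sin(x) dx = -18·(0) = 0.
  So ∫_0^π u² dx = 9*π/2 + 9*π/2 + 0 = 9*π.
  (u')² squared terms: (3)²·∫cos(x)² dx = 9·π/2 = 9*π/2;  (15)²·∫sin(5x)² dx = 225·π/2 = 225*π/2.
  (u')² cross terms: 2·(3)·(15)·∫cos(x)·sin(5x) dx = 90·(0) = 0.
  So ∫_0^π (u')² dx = 9*π/2 + 225*π/2 + 0 = 117*π.
||u||_{H^1}^2 = (9*π) + (117*π) = 126*π.


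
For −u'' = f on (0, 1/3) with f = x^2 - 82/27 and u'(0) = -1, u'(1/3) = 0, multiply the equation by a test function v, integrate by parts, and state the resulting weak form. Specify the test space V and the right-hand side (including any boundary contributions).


V = H^1(0, 1/3) (v unrestricted at boundary; u is determined up to an additive constant); weak form: ∫_0^1/3 u'v' dx = ∫_0^1/3 (x^2 - 82/27) v dx + v(0) for all v ∈ V.

Multiply both sides by a test function v and integrate from 0 to 1/3:
  ∫_0^1/3 −u''(x) v(x) dx = ∫_0^1/3 f(x) v(x) dx.
Integrate the LHS by parts once:
  ∫_0^1/3 −u'' v dx = −[u'(x) v(x)]_0^1/3 + ∫_0^1/3 u'(x) v'(x) dx.
Thus ∫_0^1/3 u'(x) v'(x) dx = ∫_0^1/3 f(x) v(x) dx + [u'(x) v(x)]_0^1/3.
Choose V so that boundary terms are either known or forced to vanish.
u has inhomogeneous Neumann u'(0) = -1, u'(1/3) = 0. [u' v]_0^1/3 = (0)·v(1/3) − (-1)·v(0) = v(0). Take V = H^1(0, 1/3); boundary term becomes part of RHS.
Weak formulation: find u (satisfying any essential BC) such that ∫_0^1/3 u'(x) v'(x) dx = ∫_0^1/3 f v dx + v(0) for all v ∈ V (Neumann data are natural BCs: they enter the RHS as boundary terms).
Substituting f(x) = x^2 - 82/27, the right-hand side is ∫_0^1/3 (x^2 - 82/27) v dx + v(0).
Compatibility check (pure Neumann): taking v ≡ 1 ∈ V gives 0 = ∫_0^1/3 f dx + (0) − (-1), i.e. ∫_0^1/3 f dx must equal u'(0) − u'(1/3) = -1. Indeed ∫_0^1/3 (x^2 - 82/27) dx = -1, so the data are compatible. The solution is then unique only up to an additive constant (fix it e.g. by requiring ∫_0^1/3 u dx = 0).


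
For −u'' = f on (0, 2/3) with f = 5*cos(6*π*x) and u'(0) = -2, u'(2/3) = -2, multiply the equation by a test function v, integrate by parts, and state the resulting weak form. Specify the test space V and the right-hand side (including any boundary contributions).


V = H^1(0, 2/3) (v unrestricted at boundary; u is determined up to an additive constant); weak form: ∫_0^2/3 u'v' dx = ∫_0^2/3 (5*cos(6*π*x)) v dx − 2·v(2/3) + 2·v(0) for all v ∈ V.

Multiply both sides by a test function v and integrate from 0 to 2/3:
  ∫_0^2/3 −u''(x) v(x) dx = ∫_0^2/3 f(x) v(x) dx.
Integrate the LHS by parts once:
  ∫_0^2/3 −u'' v dx = −[u'(x) v(x)]_0^2/3 + ∫_0^2/3 u'(x) v'(x) dx.
Thus ∫_0^2/3 u'(x) v'(x) dx = ∫_0^2/3 f(x) v(x) dx + [u'(x) v(x)]_0^2/3.
Choose V so that boundary terms are either known or forced to vanish.
u has inhomogeneous Neumann u'(0) = -2, u'(2/3) = -2. [u' v]_0^2/3 = (-2)·v(2/3) − (-2)·v(0) = − 2·v(2/3) + 2·v(0). Take V = H^1(0, 2/3); boundary term becomes part of RHS.
Weak formulation: find u (satisfying any essential BC) such that ∫_0^2/3 u'(x) v'(x) dx = ∫_0^2/3 f v dx − 2·v(2/3) + 2·v(0) for all v ∈ V (Neumann data are natural BCs: they enter the RHS as boundary terms).
Substituting f(x) = 5*cos(6*π*x), the right-hand side is ∫_0^2/3 (5*cos(6*π*x)) v dx − 2·v(2/3) + 2·v(0).
Compatibility check (pure Neumann): taking v ≡ 1 ∈ V gives 0 = ∫_0^2/3 f dx + (-2) − (-2), i.e. ∫_0^2/3 f dx must equal u'(0) − u'(2/3) = 0. Indeed ∫_0^2/3 (5*cos(6*π*x)) dx = 0, so the data are compatible. The solution is then unique only up to an additive constant (fix it e.g. by requiring ∫_0^2/3 u dx = 0).


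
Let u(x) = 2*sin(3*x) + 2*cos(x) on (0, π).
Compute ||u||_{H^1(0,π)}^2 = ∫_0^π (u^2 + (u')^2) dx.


||u||_{H^1(0,π)}^2 = 24*π

u'(x) = -2*sin(x) + 6*cos(3*x).
Expand u² and (u')² and integrate term by term on (0, π), using: for integers n ≥ 1, ∫_0^π sin²(nx) dx = ∫_0^π cos²(nx) dx = π/2; for n ≠ n', ∫_0^π sin(nx)sin(n'x) dx = ∫_0^π cos(nx)cos(n'x) dx = 0; and by product-to-sum, ∫_0^π sin(nx)cos(n'x) dx = ½∫_0^π [sin((n+n')x) + sin((n−n')x)] dx, which is 0 when n+n' is even and 2n/(n²−n'²) when n+n' is odd (it need not vanish on (0, π)).
  u² squared terms: (2)²·∫cos(x)² dx = 4·π/2 = 2*π;  (2)²·∫sin(3x)² dx = 4·π/2 = 2*π.
  u² cross terms: 2·(2)·(2)·∫cos(x)·sin(3x) dx = 8·(0) = 0.
  So ∫_0^π u² dx = 2*π + 2*π + 0 = 4*π.
  (u')² squared terms: (-2)²·∫sin(x)² dx = 4·π/2 = 2*π;  (6)²·∫cos(3x)² dx = 36·π/2 = 18*π.
  (u')² cross terms: 2·(-2)·(6)·∫sin(x)·cos(3x) dx = -24·(0) = 0.
  So ∫_0^π (u')² dx = 2*π + 18*π + 0 = 20*π.
||u||_{H^1}^2 = (4*π) + (20*π) = 24*π.


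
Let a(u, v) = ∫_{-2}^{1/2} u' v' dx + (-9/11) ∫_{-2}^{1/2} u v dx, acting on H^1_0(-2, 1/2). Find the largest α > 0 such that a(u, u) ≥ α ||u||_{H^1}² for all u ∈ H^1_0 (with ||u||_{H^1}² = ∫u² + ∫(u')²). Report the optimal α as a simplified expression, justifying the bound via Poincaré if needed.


α = (-225 + 44*π^2)/(11*(25 + 4*π^2))

Coercivity of a(·,·) on H^1_0(-2, 1/2) means a(u, u) ≥ α ||u||_{H^1}² for every u ∈ H^1_0.
The interval has length L = 5/2, and Poincaré/coercivity depend only on L. Here a(u, u) = ∫(u')² + (-9/11)·∫u².
Here c = -9/11 < 0 with |c| < (π/L)² = 4*π^2/25, so coercivity still holds. The condition a(u,u) ≥ α||u||_{H^1}² reads (1−α)∫(u')² ≥ (α−c)∫u². Any admissible α is ≤ 1 (rapidly oscillating u have ∫u²/∫(u')² → 0), and α = 1 would force 0 ≥ (1−c)∫u², impossible since c < 1; so 1−α > 0. By the sharp Poincaré inequality on H^1_0 of an interval of length L, ∫(u')² ≥ (π/L)²∫u² with equality for the first sine mode sin(π(x−x₀)/L) (x₀ the left endpoint), so the inequality holds for all u iff (1−α)(π/L)² ≥ α − c, i.e. α ≤ ((π/L)² + c)/((π/L)² + 1) = (1 + c(L/π)²)/(1 + (L/π)²). (Direct route, valid since c ≤ 0: Poincaré gives c∫u² ≥ c(L/π)²∫(u')², so a(u,u) ≥ (1 + c(L/π)²)∫(u')², while ||u||_{H^1}² ≤ (1 + (L/π)²)∫(u')²; dividing yields the same α.) With (π/L)² = 4*π^2/25 and c = -9/11, the largest admissible constant is α = ((π/L)² + c)/((π/L)² + 1).
Simplifying, α = (-225 + 44*π^2)/(11*(25 + 4*π^2)).


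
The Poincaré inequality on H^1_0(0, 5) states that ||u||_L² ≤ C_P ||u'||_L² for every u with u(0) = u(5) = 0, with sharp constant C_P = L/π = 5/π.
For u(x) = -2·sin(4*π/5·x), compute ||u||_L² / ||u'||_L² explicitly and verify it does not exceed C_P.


||u||_L² / ||u'||_L² = 5/(4*π) < C_P = 5/π.

u(x) = -2·sin(4*π/5·x), so u'(x) = -8*π*cos(4*π*x/5)/5.
Writing u(x) = A·sin(kπx/L) with A = -2 and k = 4, use ∫_0^L sin²(kπx/L) dx = L/2 and ∫_0^L cos²(kπx/L) dx = L/2.
u² = 4·sin²(4*π/5·x) and (u')² = 64*π^2/25·cos²(4*π/5·x), and each of sin², cos² integrates to L/2 = 5/2 over (0, 5).
∫_0^5 u² dx = 10, so ||u||_L² = sqrt(10).
∫_0^5 (u')² dx = 32*π^2/5, so ||u'||_L² = 4*sqrt(10)*π/5.
Ratio ||u||_L² / ||u'||_L² = 5/(4*π).
Sharp Poincaré constant on H^1_0(0, 5) is C_P = L/π = 5/π, achieved by sin(π/5·x).
This is the k = 4 harmonic; the ratio L/(kπ) is strictly less than C_P = L/π, consistent with the sharp inequality ||u||_L² ≤ C_P ||u'||_L².


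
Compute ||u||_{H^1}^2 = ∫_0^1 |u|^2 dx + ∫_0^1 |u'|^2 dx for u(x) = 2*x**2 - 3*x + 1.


||u||_{H^1}^2 = 37/15

The H^1 norm (squared) on an interval (0, L) is
  ||u||_{H^1}^2 = ∫_0^L u(x)^2 dx + ∫_0^L u'(x)^2 dx.
Compute u'(x) = 4*x - 3.
Then u(x)^2 = 4*x**4 - 12*x**3 + 13*x**2 - 6*x + 1 and u'(x)^2 = 16*x**2 - 24*x + 9.
Integrate each monomial from 0 to 1 using ∫_0^1 c·x^n dx = c·1^(n+1)/(n+1):
  ∫_0^1 u(x)^2 dx = ∫_0^1 (4*x^4 - 12*x^3 + 13*x^2 - 6*x + 1) dx. Term by term:
    ∫_0^1 4*x^4 dx = 4/5;  ∫_0^1 -12*x^3 dx = -3;  ∫_0^1 13*x^2 dx = 13/3;
    ∫_0^1 -6*x dx = -3;  ∫_0^1 1 dx = 1.
  Sum: 4/5 − 3 + 13/3 − 3 + 1 = 2/15.
  ∫_0^1 u'(x)^2 dx = ∫_0^1 (16*x^2 - 24*x + 9) dx. Term by term:
    ∫_0^1 16*x^2 dx = 16/3;  ∫_0^1 -24*x dx = -12;  ∫_0^1 9 dx = 9.
  Sum: 16/3 − 12 + 9 = 7/3.
Adding: ||u||_{H^1}^2 = 2/15 + 7/3 = 37/15.


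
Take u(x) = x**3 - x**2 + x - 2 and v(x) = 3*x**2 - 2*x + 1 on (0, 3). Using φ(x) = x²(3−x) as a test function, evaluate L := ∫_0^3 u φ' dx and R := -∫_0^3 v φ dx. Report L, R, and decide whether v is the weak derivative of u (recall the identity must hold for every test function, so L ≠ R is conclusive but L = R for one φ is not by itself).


LHS = -1107/20, RHS = -1107/20. Yes, v = u' weakly.

u(x) = x**3 - x**2 + x - 2, classical derivative u'(x) = 3*x**2 - 2*x + 1.
φ(x) = x²(3−x), so φ'(x) = 3*x*(2 - x).
Note φ(0) = φ(3) = 0, so the boundary term u·φ vanishes.
LHS = ∫_0^3 u(x) φ'(x) dx = ∫_0^3 (-3*x^5 + 9*x^4 - 9*x^3 + 12*x^2 - 12*x) dx. Term by term:
  ∫_0^3 -3*x^5 dx = -729/2;  ∫_0^3 9*x^4 dx = 2187/5;  ∫_0^3 -9*x^3 dx = -729/4;
  ∫_0^3 12*x^2 dx = 108;  ∫_0^3 -12*x dx = -54.
Sum: -729/2 + 2187/5 − 729/4 + 108 − 54 = -1107/20.
So LHS = -1107/20.
∫_0^3 v(x) φ(x) dx = ∫_0^3 (-3*x^5 + 11*x^4 - 7*x^3 + 3*x^2) dx. Term by term:
  ∫_0^3 -3*x^5 dx = -729/2;  ∫_0^3 11*x^4 dx = 2673/5;  ∫_0^3 -7*x^3 dx = -567/4;
  ∫_0^3 3*x^2 dx = 27.
Sum: -729/2 + 2673/5 − 567/4 + 27 = 1107/20.
So RHS = -∫_0^3 v(x) φ(x) dx = -1107/20.
LHS = RHS, so the identity holds for this test φ.
Moreover u is smooth here and v(x) = u'(x) = 3*x**2 - 2*x + 1 pointwise, so the identity holds for every test function. Hence v is the weak derivative of u.


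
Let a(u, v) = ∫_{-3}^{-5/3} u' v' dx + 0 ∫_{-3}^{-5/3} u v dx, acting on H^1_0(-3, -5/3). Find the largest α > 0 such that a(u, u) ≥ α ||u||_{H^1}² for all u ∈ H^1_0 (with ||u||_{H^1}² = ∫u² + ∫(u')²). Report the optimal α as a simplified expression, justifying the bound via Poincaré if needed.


α = 9*π^2/(16 + 9*π^2)

Coercivity of a(·,·) on H^1_0(-3, -5/3) means a(u, u) ≥ α ||u||_{H^1}² for every u ∈ H^1_0.
The interval has length L = 4/3, and Poincaré/coercivity depend only on L. Here a(u, u) = ∫(u')² + (0)·∫u².
Here c = 0, so a(u,u) = ∫(u')² alone. The condition a(u,u) ≥ α||u||_{H^1}² reads (1−α)∫(u')² ≥ (α−c)∫u². Any admissible α is ≤ 1 (rapidly oscillating u have ∫u²/∫(u')² → 0), and α = 1 would force 0 ≥ (1−c)∫u², impossible since c < 1; so 1−α > 0. By the sharp Poincaré inequality on H^1_0 of an interval of length L, ∫(u')² ≥ (π/L)²∫u² with equality for the first sine mode sin(π(x−x₀)/L) (x₀ the left endpoint), so the inequality holds for all u iff (1−α)(π/L)² ≥ α − c, i.e. α ≤ ((π/L)² + c)/((π/L)² + 1) = (1 + c(L/π)²)/(1 + (L/π)²). (Direct route, valid since c ≤ 0: Poincaré gives c∫u² ≥ c(L/π)²∫(u')², so a(u,u) ≥ (1 + c(L/π)²)∫(u')², while ||u||_{H^1}² ≤ (1 + (L/π)²)∫(u')²; dividing yields the same α.) With (π/L)² = 9*π^2/16 and c = 0, the largest admissible constant is α = ((π/L)² + c)/((π/L)² + 1).
Simplifying, α = 9*π^2/(16 + 9*π^2).


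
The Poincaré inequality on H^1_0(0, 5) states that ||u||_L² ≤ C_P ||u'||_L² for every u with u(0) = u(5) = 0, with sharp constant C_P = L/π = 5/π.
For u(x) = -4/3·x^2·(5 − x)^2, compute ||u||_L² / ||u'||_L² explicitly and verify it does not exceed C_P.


||u||_L² / ||u'||_L² = 5*sqrt(3)/6 < C_P = 5/π.

u(x) = -4/3·x^2·(5 − x)^2, so u'(x) = 8*x*(x*(5 - x) - (x - 5)^2)/3.
u(x) = -4/3·x^2·(5 − x)^2 vanishes at x = 0 and x = 5, so u ∈ H^1_0(0, 5). Differentiate via the product rule and integrate the resulting polynomials term by term.
  ∫_0^5 u² dx = ∫_0^5 (16*x^8/9 - 320*x^7/9 + 800*x^6/3 - 8000*x^5/9 + 10000*x^4/9) dx. Term by term:
    ∫_0^5 16*x^8/9 dx = 31250000/81;  ∫_0^5 -320*x^7/9 dx = -15625000/9;  ∫_0^5 800*x^6/3 dx = 62500000/21;
    ∫_0^5 -8000*x^5/9 dx = -62500000/27;  ∫_0^5 10000*x^4/9 dx = 6250000/9.
  Sum: 31250000/81 − 15625000/9 + 62500000/21 − 62500000/27 + 6250000/9 = 3125000/567.
  ∫_0^5 (u')² dx = ∫_0^5 (256*x^6/9 - 1280*x^5/3 + 20800*x^4/9 - 16000*x^3/3 + 40000*x^2/9) dx. Term by term:
    ∫_0^5 256*x^6/9 dx = 20000000/63;  ∫_0^5 -1280*x^5/3 dx = -10000000/9;  ∫_0^5 20800*x^4/9 dx = 13000000/9;
    ∫_0^5 -16000*x^3/3 dx = -2500000/3;  ∫_0^5 40000*x^2/9 dx = 5000000/27.
  Sum: 20000000/63 − 10000000/9 + 13000000/9 − 2500000/3 + 5000000/27 = 500000/189.
∫_0^5 u² dx = 3125000/567, so ||u||_L² = 1250*sqrt(14)/63.
∫_0^5 (u')² dx = 500000/189, so ||u'||_L² = 500*sqrt(42)/63.
Ratio ||u||_L² / ||u'||_L² = 5*sqrt(3)/6.
Sharp Poincaré constant on H^1_0(0, 5) is C_P = L/π = 5/π, achieved by sin(π/5·x).
A polynomial bump cannot attain the sharp Poincaré constant (only the first sine eigenfunction does), so the ratio is strictly less than C_P, consistent with ||u||_L² ≤ C_P ||u'||_L².


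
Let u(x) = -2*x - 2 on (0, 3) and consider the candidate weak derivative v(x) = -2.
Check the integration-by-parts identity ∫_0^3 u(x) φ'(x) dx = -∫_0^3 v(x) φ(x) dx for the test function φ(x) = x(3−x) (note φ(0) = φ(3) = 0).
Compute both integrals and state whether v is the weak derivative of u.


LHS = 9, RHS = 9. Yes, v = u' weakly.

u(x) = -2*x - 2, classical derivative u'(x) = -2.
φ(x) = x(3−x), so φ'(x) = 3 - 2*x.
Note φ(0) = φ(3) = 0, so the boundary term u·φ vanishes.
LHS = ∫_0^3 u(x) φ'(x) dx = ∫_0^3 (4*x^2 - 2*x - 6) dx. Term by term:
  ∫_0^3 4*x^2 dx = 36;  ∫_0^3 -2*x dx = -9;  ∫_0^3 -6 dx = -18.
Sum: 36 − 9 − 18 = 9.
So LHS = 9.
∫_0^3 v(x) φ(x) dx = ∫_0^3 (2*x^2 - 6*x) dx. Term by term:
  ∫_0^3 2*x^2 dx = 18;  ∫_0^3 -6*x dx = -27.
Sum: 18 − 27 = -9.
So RHS = -∫_0^3 v(x) φ(x) dx = 9.
LHS = RHS, so the identity holds for this test φ.
Moreover u is smooth here and v(x) = u'(x) = -2 pointwise, so the identity holds for every test function. Hence v is the weak derivative of u.


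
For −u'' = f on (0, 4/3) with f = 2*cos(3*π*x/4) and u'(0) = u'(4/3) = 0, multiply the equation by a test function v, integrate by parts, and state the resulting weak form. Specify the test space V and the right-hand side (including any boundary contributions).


V = H^1(0, 4/3) (no boundary constraint on v; u is determined up to an additive constant); weak form: ∫_0^4/3 u'v' dx = ∫_0^4/3 (2*cos(3*π*x/4)) v dx for all v ∈ V.

Multiply both sides by a test function v and integrate from 0 to 4/3:
  ∫_0^4/3 −u''(x) v(x) dx = ∫_0^4/3 f(x) v(x) dx.
Integrate the LHS by parts once:
  ∫_0^4/3 −u'' v dx = −[u'(x) v(x)]_0^4/3 + ∫_0^4/3 u'(x) v'(x) dx.
Thus ∫_0^4/3 u'(x) v'(x) dx = ∫_0^4/3 f(x) v(x) dx + [u'(x) v(x)]_0^4/3.
Choose V so that boundary terms are either known or forced to vanish.
u has homogeneous Neumann: u'(0) = u'(4/3) = 0. So [u' v]_0^4/3 = 0·v(4/3) − 0·v(0) = 0 for any v; take V = H^1(0, 4/3).
Weak formulation: find u (satisfying any essential BC) such that ∫_0^4/3 u'(x) v'(x) dx = ∫_0^4/3 f v dx for all v ∈ V (homogeneous Neumann, so boundary terms vanish).
Substituting f(x) = 2*cos(3*π*x/4), the right-hand side is ∫_0^4/3 (2*cos(3*π*x/4)) v dx.
Compatibility check (pure Neumann): taking v ≡ 1 ∈ V gives 0 = ∫_0^4/3 f dx + (0) − (0), i.e. ∫_0^4/3 f dx must equal u'(0) − u'(4/3) = 0. Indeed ∫_0^4/3 (2*cos(3*π*x/4)) dx = 0, so the data are compatible. The solution is then unique only up to an additive constant (fix it e.g. by requiring ∫_0^4/3 u dx = 0).


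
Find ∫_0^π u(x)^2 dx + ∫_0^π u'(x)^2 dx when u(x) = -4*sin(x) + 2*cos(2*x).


||u||_{H^1(0,π)}^2 = 160/3 + 26*π

u'(x) = -4*sin(2*x) - 4*cos(x).
Expand u² and (u')² and integrate term by term on (0, π), using: for integers n ≥ 1, ∫_0^π sin²(nx) dx = ∫_0^π cos²(nx) dx = π/2; for n ≠ n', ∫_0^π sin(nx)sin(n'x) dx = ∫_0^π cos(nx)cos(n'x) dx = 0; and by product-to-sum, ∫_0^π sin(nx)cos(n'x) dx = ½∫_0^π [sin((n+n')x) + sin((n−n')x)] dx, which is 0 when n+n' is even and 2n/(n²−n'²) when n+n' is odd (it need not vanish on (0, π)).
  u² squared terms: (-4)²·∫sin(x)² dx = 16·π/2 = 8*π;  (2)²·∫cos(2x)² dx = 4·π/2 = 2*π.
  u² cross terms: 2·(-4)·(2)·∫sin(x)·cos(2x) dx = -16·(-2/3) = 32/3.
  So ∫_0^π u² dx = 8*π + 2*π + 32/3 = 32/3 + 10*π.
  (u')² squared terms: (-4)²·∫cos(x)² dx = 16·π/2 = 8*π;  (-4)²·∫sin(2x)² dx = 16·π/2 = 8*π.
  (u')² cross terms: 2·(-4)·(-4)·∫cos(x)·sin(2x) dx = 32·(4/3) = 128/3.
  So ∫_0^π (u')² dx = 8*π + 8*π + 128/3 = 128/3 + 16*π.
||u||_{H^1}^2 = (32/3 + 10*π) + (128/3 + 16*π) = 160/3 + 26*π.


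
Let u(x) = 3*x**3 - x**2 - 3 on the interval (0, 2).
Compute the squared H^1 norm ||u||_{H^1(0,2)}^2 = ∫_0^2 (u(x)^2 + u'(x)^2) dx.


||u||_{H^1}^2 = 47674/105

The H^1 norm (squared) on an interval (0, L) is
  ||u||_{H^1}^2 = ∫_0^L u(x)^2 dx + ∫_0^L u'(x)^2 dx.
Compute u'(x) = 9*x**2 - 2*x.
Then u(x)^2 = 9*x**6 - 6*x**5 + x**4 - 18*x**3 + 6*x**2 + 9 and u'(x)^2 = 81*x**4 - 36*x**3 + 4*x**2.
Integrate each monomial from 0 to 2 using ∫_0^2 c·x^n dx = c·2^(n+1)/(n+1):
  ∫_0^2 u(x)^2 dx = ∫_0^2 (9*x^6 - 6*x^5 + x^4 - 18*x^3 + 6*x^2 + 9) dx. Term by term:
    ∫_0^2 9*x^6 dx = 1152/7;  ∫_0^2 -6*x^5 dx = -64;  ∫_0^2 x^4 dx = 32/5;
    ∫_0^2 -18*x^3 dx = -72;  ∫_0^2 6*x^2 dx = 16;  ∫_0^2 9 dx = 18.
  Sum: 1152/7 − 64 + 32/5 − 72 + 16 + 18 = 2414/35.
  ∫_0^2 u'(x)^2 dx = ∫_0^2 (81*x^4 - 36*x^3 + 4*x^2) dx. Term by term:
    ∫_0^2 81*x^4 dx = 2592/5;  ∫_0^2 -36*x^3 dx = -144;  ∫_0^2 4*x^2 dx = 32/3.
  Sum: 2592/5 − 144 + 32/3 = 5776/15.
Adding: ||u||_{H^1}^2 = 2414/35 + 5776/15 = 47674/105.


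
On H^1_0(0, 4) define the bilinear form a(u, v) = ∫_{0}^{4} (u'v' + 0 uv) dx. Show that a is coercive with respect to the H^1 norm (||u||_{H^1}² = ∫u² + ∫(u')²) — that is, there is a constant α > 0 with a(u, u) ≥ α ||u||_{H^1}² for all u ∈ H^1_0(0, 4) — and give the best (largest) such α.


α = π^2/(π^2 + 16)

Coercivity of a(·,·) on H^1_0(0, 4) means a(u, u) ≥ α ||u||_{H^1}² for every u ∈ H^1_0.
The interval has length L = 4, and Poincaré/coercivity depend only on L. Here a(u, u) = ∫(u')² + (0)·∫u².
Here c = 0, so a(u,u) = ∫(u')² alone. The condition a(u,u) ≥ α||u||_{H^1}² reads (1−α)∫(u')² ≥ (α−c)∫u². Any admissible α is ≤ 1 (rapidly oscillating u have ∫u²/∫(u')² → 0), and α = 1 would force 0 ≥ (1−c)∫u², impossible since c < 1; so 1−α > 0. By the sharp Poincaré inequality on H^1_0 of an interval of length L, ∫(u')² ≥ (π/L)²∫u² with equality for the first sine mode sin(π(x−x₀)/L) (x₀ the left endpoint), so the inequality holds for all u iff (1−α)(π/L)² ≥ α − c, i.e. α ≤ ((π/L)² + c)/((π/L)² + 1) = (1 + c(L/π)²)/(1 + (L/π)²). (Direct route, valid since c ≤ 0: Poincaré gives c∫u² ≥ c(L/π)²∫(u')², so a(u,u) ≥ (1 + c(L/π)²)∫(u')², while ||u||_{H^1}² ≤ (1 + (L/π)²)∫(u')²; dividing yields the same α.) With (π/L)² = π^2/16 and c = 0, the largest admissible constant is α = ((π/L)² + c)/((π/L)² + 1).
Simplifying, α = π^2/(π^2 + 16).


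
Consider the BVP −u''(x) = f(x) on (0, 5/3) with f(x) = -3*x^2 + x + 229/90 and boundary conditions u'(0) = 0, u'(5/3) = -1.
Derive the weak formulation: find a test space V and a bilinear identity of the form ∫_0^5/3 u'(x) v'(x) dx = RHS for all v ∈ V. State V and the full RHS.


V = H^1(0, 5/3) (v unrestricted at boundary; u is determined up to an additive constant); weak form: ∫_0^5/3 u'v' dx = ∫_0^5/3 (-3*x^2 + x + 229/90) v dx − v(5/3) for all v ∈ V.

Multiply both sides by a test function v and integrate from 0 to 5/3:
  ∫_0^5/3 −u''(x) v(x) dx = ∫_0^5/3 f(x) v(x) dx.
Integrate the LHS by parts once:
  ∫_0^5/3 −u'' v dx = −[u'(x) v(x)]_0^5/3 + ∫_0^5/3 u'(x) v'(x) dx.
Thus ∫_0^5/3 u'(x) v'(x) dx = ∫_0^5/3 f(x) v(x) dx + [u'(x) v(x)]_0^5/3.
Choose V so that boundary terms are either known or forced to vanish.
u has inhomogeneous Neumann u'(0) = 0, u'(5/3) = -1. [u' v]_0^5/3 = (-1)·v(5/3) − (0)·v(0) = − v(5/3). Take V = H^1(0, 5/3); boundary term becomes part of RHS.
Weak formulation: find u (satisfying any essential BC) such that ∫_0^5/3 u'(x) v'(x) dx = ∫_0^5/3 f v dx − v(5/3) for all v ∈ V (Neumann data are natural BCs: they enter the RHS as boundary terms).
Substituting f(x) = -3*x^2 + x + 229/90, the right-hand side is ∫_0^5/3 (-3*x^2 + x + 229/90) v dx − v(5/3).
Compatibility check (pure Neumann): taking v ≡ 1 ∈ V gives 0 = ∫_0^5/3 f dx + (-1) − (0), i.e. ∫_0^5/3 f dx must equal u'(0) − u'(5/3) = 1. Indeed ∫_0^5/3 (-3*x^2 + x + 229/90) dx = 1, so the data are compatible. The solution is then unique only up to an additive constant (fix it e.g. by requiring ∫_0^5/3 u dx = 0).


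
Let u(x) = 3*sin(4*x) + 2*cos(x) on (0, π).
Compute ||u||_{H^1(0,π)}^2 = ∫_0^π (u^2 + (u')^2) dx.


||u||_{H^1(0,π)}^2 = 64/5 + 161*π/2

u'(x) = -2*sin(x) + 12*cos(4*x).
Expand u² and (u')² and integrate term by term on (0, π), using: for integers n ≥ 1, ∫_0^π sin²(nx) dx = ∫_0^π cos²(nx) dx = π/2; for n ≠ n', ∫_0^π sin(nx)sin(n'x) dx = ∫_0^π cos(nx)cos(n'x) dx = 0; and by product-to-sum, ∫_0^π sin(nx)cos(n'x) dx = ½∫_0^π [sin((n+n')x) + sin((n−n')x)] dx, which is 0 when n+n' is even and 2n/(n²−n'²) when n+n' is odd (it need not vanish on (0, π)).
  u² squared terms: (2)²·∫cos(x)² dx = 4·π/2 = 2*π;  (3)²·∫sin(4x)² dx = 9·π/2 = 9*π/2.
  u² cross terms: 2·(2)·(3)·∫cos(x)·sin(4x) dx = 12·(8/15) = 32/5.
  So ∫_0^π u² dx = 2*π + 9*π/2 + 32/5 = 32/5 + 13*π/2.
  (u')² squared terms: (-2)²·∫sin(x)² dx = 4·π/2 = 2*π;  (12)²·∫cos(4x)² dx = 144·π/2 = 72*π.
  (u')² cross terms: 2·(-2)·(12)·∫sin(x)·cos(4x) dx = -48·(-2/15) = 32/5.
  So ∫_0^π (u')² dx = 2*π + 72*π + 32/5 = 32/5 + 74*π.
||u||_{H^1}^2 = (32/5 + 13*π/2) + (32/5 + 74*π) = 64/5 + 161*π/2.


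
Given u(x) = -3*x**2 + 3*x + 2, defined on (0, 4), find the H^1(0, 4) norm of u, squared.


||u||_{H^1}^2 = 6276/5

The H^1 norm (squared) on an interval (0, L) is
  ||u||_{H^1}^2 = ∫_0^L u(x)^2 dx + ∫_0^L u'(x)^2 dx.
Compute u'(x) = 3 - 6*x.
Then u(x)^2 = 9*x**4 - 18*x**3 - 3*x**2 + 12*x + 4 and u'(x)^2 = 36*x**2 - 36*x + 9.
Integrate each monomial from 0 to 4 using ∫_0^4 c·x^n dx = c·4^(n+1)/(n+1):
  ∫_0^4 u(x)^2 dx = ∫_0^4 (9*x^4 - 18*x^3 - 3*x^2 + 12*x + 4) dx. Term by term:
    ∫_0^4 9*x^4 dx = 9216/5;  ∫_0^4 -18*x^3 dx = -1152;  ∫_0^4 -3*x^2 dx = -64;
    ∫_0^4 12*x dx = 96;  ∫_0^4 4 dx = 16.
  Sum: 9216/5 − 1152 − 64 + 96 + 16 = 3696/5.
  ∫_0^4 u'(x)^2 dx = ∫_0^4 (36*x^2 - 36*x + 9) dx. Term by term:
    ∫_0^4 36*x^2 dx = 768;  ∫_0^4 -36*x dx = -288;  ∫_0^4 9 dx = 36.
  Sum: 768 − 288 + 36 = 516.
Adding: ||u||_{H^1}^2 = 3696/5 + 516 = 6276/5.


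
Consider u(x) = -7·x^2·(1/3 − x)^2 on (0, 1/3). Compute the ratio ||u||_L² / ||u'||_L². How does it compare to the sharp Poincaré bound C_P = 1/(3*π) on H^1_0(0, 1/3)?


||u||_L² / ||u'||_L² = sqrt(3)/18 < C_P = 1/(3*π).

u(x) = -7·x^2·(1/3 − x)^2, so u'(x) = 14*x*(-18*x^2 + 9*x - 1)/9.
u(x) = -7·x^2·(1/3 − x)^2 vanishes at x = 0 and x = 1/3, so u ∈ H^1_0(0, 1/3). Differentiate via the product rule and integrate the resulting polynomials term by term.
  ∫_0^1/3 u² dx = ∫_0^1/3 (49*x^8 - 196*x^7/3 + 98*x^6/3 - 196*x^5/27 + 49*x^4/81) dx. Term by term:
    ∫_0^1/3 49*x^8 dx = 49/177147;  ∫_0^1/3 -196*x^7/3 dx = -49/39366;  ∫_0^1/3 98*x^6/3 dx = 14/6561;
    ∫_0^1/3 -196*x^5/27 dx = -98/59049;  ∫_0^1/3 49*x^4/81 dx = 49/98415.
  Sum: 49/177147 − 49/39366 + 14/6561 − 98/59049 + 49/98415 = 7/1771470.
  ∫_0^1/3 (u')² dx = ∫_0^1/3 (784*x^6 - 784*x^5 + 2548*x^4/9 - 392*x^3/9 + 196*x^2/81) dx. Term by term:
    ∫_0^1/3 784*x^6 dx = 112/2187;  ∫_0^1/3 -784*x^5 dx = -392/2187;  ∫_0^1/3 2548*x^4/9 dx = 2548/10935;
    ∫_0^1/3 -392*x^3/9 dx = -98/729;  ∫_0^1/3 196*x^2/81 dx = 196/6561.
  Sum: 112/2187 − 392/2187 + 2548/10935 − 98/729 + 196/6561 = 14/32805.
∫_0^1/3 u² dx = 7/1771470, so ||u||_L² = sqrt(210)/7290.
∫_0^1/3 (u')² dx = 14/32805, so ||u'||_L² = sqrt(70)/405.
Ratio ||u||_L² / ||u'||_L² = sqrt(3)/18.
Sharp Poincaré constant on H^1_0(0, 1/3) is C_P = L/π = 1/(3*π), achieved by sin(3*π·x).
A polynomial bump cannot attain the sharp Poincaré constant (only the first sine eigenfunction does), so the ratio is strictly less than C_P, consistent with ||u||_L² ≤ C_P ||u'||_L².


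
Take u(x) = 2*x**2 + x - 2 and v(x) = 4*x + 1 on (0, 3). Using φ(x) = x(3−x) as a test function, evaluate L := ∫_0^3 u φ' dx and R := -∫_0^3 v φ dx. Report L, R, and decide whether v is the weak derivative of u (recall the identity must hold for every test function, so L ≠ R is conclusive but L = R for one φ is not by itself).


LHS = -63/2, RHS = -63/2. Yes, v = u' weakly.

u(x) = 2*x**2 + x - 2, classical derivative u'(x) = 4*x + 1.
φ(x) = x(3−x), so φ'(x) = 3 - 2*x.
Note φ(0) = φ(3) = 0, so the boundary term u·φ vanishes.
LHS = ∫_0^3 u(x) φ'(x) dx = ∫_0^3 (-4*x^3 + 4*x^2 + 7*x - 6) dx. Term by term:
  ∫_0^3 -4*x^3 dx = -81;  ∫_0^3 4*x^2 dx = 36;  ∫_0^3 7*x dx = 63/2;
  ∫_0^3 -6 dx = -18.
Sum: -81 + 36 + 63/2 − 18 = -63/2.
So LHS = -63/2.
∫_0^3 v(x) φ(x) dx = ∫_0^3 (-4*x^3 + 11*x^2 + 3*x) dx. Term by term:
  ∫_0^3 -4*x^3 dx = -81;  ∫_0^3 11*x^2 dx = 99;  ∫_0^3 3*x dx = 27/2.
Sum: -81 + 99 + 27/2 = 63/2.
So RHS = -∫_0^3 v(x) φ(x) dx = -63/2.
LHS = RHS, so the identity holds for this test φ.
Moreover u is smooth here and v(x) = u'(x) = 4*x + 1 pointwise, so the identity holds for every test function. Hence v is the weak derivative of u.
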